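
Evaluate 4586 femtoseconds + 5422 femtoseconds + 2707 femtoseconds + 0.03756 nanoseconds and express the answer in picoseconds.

50.275 picoseconds

In picoseconds:
  4586 femtoseconds = 4586 × 10^-3 picoseconds = 4.586
  5422 femtoseconds = 5422 × 10^-3 picoseconds = 5.422
  2707 femtoseconds = 2707 × 10^-3 picoseconds = 2.707
  0.03756 nanoseconds = 0.03756 × 10^3 picoseconds = 37.56
Sum: 4.586 + 5.422 + 2.707 + 37.56 = 50.275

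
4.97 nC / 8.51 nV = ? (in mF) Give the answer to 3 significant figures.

584 mF

(4.97e-9) / (8.51e-9) = 0.58402 F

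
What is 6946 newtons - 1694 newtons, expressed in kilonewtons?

5.252 kilonewtons

In kilonewtons:
  6946 newtons = 6946 × 10^-3 kilonewtons = 6.946
  1694 newtons = 1694 × 10^-3 kilonewtons = 1.694
Difference: 6.946 - 1.694 = 5.252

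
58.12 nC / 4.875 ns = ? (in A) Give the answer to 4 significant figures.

11.92 A

(58.12 × 10⁻⁹) / (4.875 × 10⁻⁹) = 11.9221 A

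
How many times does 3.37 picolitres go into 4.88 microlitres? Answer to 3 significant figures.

1450000

(4.88 × 10⁻⁶) / (3.37 × 10⁻¹²) = 1.448 × 10⁶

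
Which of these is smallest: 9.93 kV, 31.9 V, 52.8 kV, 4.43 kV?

31.9 V

9.93 kV = 9930 V
31.9 V = 31.9 V
52.8 kV = 52800 V
4.43 kV = 4430 V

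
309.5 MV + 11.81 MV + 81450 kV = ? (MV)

402.76 MV

In MV:
  309.5 MV → 309.5
  11.81 MV → 11.81
  81450 kV = 81450 × 10^-3 MV = 81.45
Sum: 309.5 + 11.81 + 81.45 = 402.76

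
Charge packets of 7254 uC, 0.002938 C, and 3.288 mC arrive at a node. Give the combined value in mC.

13.48 mC

In mC:
  7254 uC = 7254 × 10^-3 mC = 7.254
  0.002938 C = 0.002938 × 10^3 mC = 2.938
  3.288 mC → 3.288
Sum: 7.254 + 2.938 + 3.288 = 13.48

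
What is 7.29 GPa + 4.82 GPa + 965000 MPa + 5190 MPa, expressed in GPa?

982.3 GPa

In GPa:
  7.29 GPa → 7.29
  4.82 GPa → 4.82
  965000 MPa = 965000 × 10^-3 GPa = 965
  5190 MPa = 5190 × 10^-3 GPa = 5.19
Sum: 7.29 + 4.82 + 965 + 5.19 = 982.3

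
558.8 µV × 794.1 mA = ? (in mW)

0.44374308 mW

558.8e-6 × 794.1e-3 = 443743.08e-9 W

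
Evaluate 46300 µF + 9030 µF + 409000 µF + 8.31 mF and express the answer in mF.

472.64 mF

In mF:
  46300 µF = 46300 × 10⁻³ mF = 46.3
  9030 µF = 9030 × 10⁻³ mF = 9.03
  409000 µF = 409000 × 10⁻³ mF = 409
  8.31 mF → 8.31
Sum: 46.3 + 9.03 + 409 + 8.31 = 472.64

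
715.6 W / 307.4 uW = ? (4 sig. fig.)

(715.6) / (307.4 × 10^-6) = 2.3279 × 10^6

2328000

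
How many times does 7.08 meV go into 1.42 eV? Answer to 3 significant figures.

(1.42) / (7.08 × 10^-3) = 0.2006 × 10^3

201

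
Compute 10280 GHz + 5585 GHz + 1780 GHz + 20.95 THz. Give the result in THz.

38.595 THz

In THz:
  10280 GHz = 10280 × 10^-3 THz = 10.28
  5585 GHz = 5585 × 10^-3 THz = 5.585
  1780 GHz = 1780 × 10^-3 THz = 1.78
  20.95 THz → 20.95
Sum: 10.28 + 5.585 + 1.78 + 20.95 = 38.595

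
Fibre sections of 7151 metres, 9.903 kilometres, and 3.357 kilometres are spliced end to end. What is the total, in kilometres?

In kilometres:
  7151 metres = 7151 × 10^-3 kilometres = 7.151
  9.903 kilometres → 9.903
  3.357 kilometres → 3.357
Sum: 7.151 + 9.903 + 3.357 = 20.411

20.411 kilometres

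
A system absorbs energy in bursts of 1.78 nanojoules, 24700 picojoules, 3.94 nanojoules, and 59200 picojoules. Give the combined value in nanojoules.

In nanojoules:
  1.78 nanojoules → 1.78
  24700 picojoules = 24700e-3 nanojoules = 24.7
  3.94 nanojoules → 3.94
  59200 picojoules = 59200e-3 nanojoules = 59.2
Sum: 1.78 + 24.7 + 3.94 + 59.2 = 89.62

89.62 nanojoules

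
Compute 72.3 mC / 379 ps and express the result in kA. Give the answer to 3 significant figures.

191000 kA

(72.3e-3) / (379e-12) = 0.19077e9 A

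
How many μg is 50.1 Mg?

50100000000000 μg

mega = 1e6, micro = 1e-6; factor is 1e12.
50.1 × 1e12 = 50100000000000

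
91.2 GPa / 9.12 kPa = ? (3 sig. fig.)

10000000

(91.2 × 10^9) / (9.12 × 10^3) = 10 × 10^6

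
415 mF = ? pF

milli = 10⁻³, pico = 10⁻¹²; factor is 10⁹.
415 × 10⁹ = 415000000000

415000000000 pF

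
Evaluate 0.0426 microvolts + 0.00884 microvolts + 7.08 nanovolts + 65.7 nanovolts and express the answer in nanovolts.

In nanovolts:
  0.0426 microvolts = 0.0426 × 10^3 nanovolts = 42.6
  0.00884 microvolts = 0.00884 × 10^3 nanovolts = 8.84
  7.08 nanovolts → 7.08
  65.7 nanovolts → 65.7
Sum: 42.6 + 8.84 + 7.08 + 65.7 = 124.22

124.22 nanovolts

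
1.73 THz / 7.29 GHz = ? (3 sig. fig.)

(1.73 × 10^12) / (7.29 × 10^9) = 0.2373 × 10^3

237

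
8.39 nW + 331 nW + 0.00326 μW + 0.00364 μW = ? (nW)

In nW:
  8.39 nW → 8.39
  331 nW → 331
  0.00326 μW = 0.00326e3 nW = 3.26
  0.00364 μW = 0.00364e3 nW = 3.64
Sum: 8.39 + 331 + 3.26 + 3.64 = 346.29

346.29 nW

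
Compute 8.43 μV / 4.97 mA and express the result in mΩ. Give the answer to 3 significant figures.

1.70 mΩ

(8.43e-6) / (4.97e-3) = 1.6962e-3 Ω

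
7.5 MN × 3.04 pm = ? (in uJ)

7.5 × 10^6 × 3.04 × 10^-12 = 22.8 × 10^-6 J

22.8 uJ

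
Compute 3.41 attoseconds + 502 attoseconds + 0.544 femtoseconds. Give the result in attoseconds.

1049.41 attoseconds

In attoseconds:
  3.41 attoseconds → 3.41
  502 attoseconds → 502
  0.544 femtoseconds = 0.544e3 attoseconds = 544
Sum: 3.41 + 502 + 544 = 1049.41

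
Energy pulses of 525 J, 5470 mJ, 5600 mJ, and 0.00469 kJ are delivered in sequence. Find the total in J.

In J:
  525 J → 525
  5470 mJ = 5470 × 10⁻³ J = 5.47
  5600 mJ = 5600 × 10⁻³ J = 5.6
  0.00469 kJ = 0.00469 × 10³ J = 4.69
Sum: 525 + 5.47 + 5.6 + 4.69 = 540.76

540.76 J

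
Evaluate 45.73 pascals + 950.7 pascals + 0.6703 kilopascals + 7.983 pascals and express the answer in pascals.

1674.713 pascals

In pascals:
  45.73 pascals → 45.73
  950.7 pascals → 950.7
  0.6703 kilopascals = 0.6703e3 pascals = 670.3
  7.983 pascals → 7.983
Sum: 45.73 + 950.7 + 670.3 + 7.983 = 1674.713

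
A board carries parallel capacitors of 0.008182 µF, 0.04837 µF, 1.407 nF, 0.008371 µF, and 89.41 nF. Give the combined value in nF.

155.74 nF

In nF:
  0.008182 µF = 0.008182 × 10³ nF = 8.182
  0.04837 µF = 0.04837 × 10³ nF = 48.37
  1.407 nF → 1.407
  0.008371 µF = 0.008371 × 10³ nF = 8.371
  89.41 nF → 89.41
Sum: 8.182 + 48.37 + 1.407 + 8.371 + 89.41 = 155.74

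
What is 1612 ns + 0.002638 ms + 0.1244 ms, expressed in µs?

In µs:
  1612 ns = 1612 × 10^-3 µs = 1.612
  0.002638 ms = 0.002638 × 10^3 µs = 2.638
  0.1244 ms = 0.1244 × 10^3 µs = 124.4
Sum: 1.612 + 2.638 + 124.4 = 128.65

128.65 µs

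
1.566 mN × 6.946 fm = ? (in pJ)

1.566 × 10⁻³ × 6.946 × 10⁻¹⁵ = 10.877436 × 10⁻¹⁸ J

0.000010877436 pJ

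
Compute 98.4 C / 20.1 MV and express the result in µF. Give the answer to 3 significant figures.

4.90 µF

(98.4) / (20.1 × 10^6) = 4.8955 × 10^-6 F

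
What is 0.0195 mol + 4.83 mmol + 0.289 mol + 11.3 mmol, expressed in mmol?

324.63 mmol

In mmol:
  0.0195 mol = 0.0195 × 10^3 mmol = 19.5
  4.83 mmol → 4.83
  0.289 mol = 0.289 × 10^3 mmol = 289
  11.3 mmol → 11.3
Sum: 19.5 + 4.83 + 289 + 11.3 = 324.63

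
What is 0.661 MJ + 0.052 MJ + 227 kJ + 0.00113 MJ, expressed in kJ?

In kJ:
  0.661 MJ = 0.661 × 10³ kJ = 661
  0.052 MJ = 0.052 × 10³ kJ = 52
  227 kJ → 227
  0.00113 MJ = 0.00113 × 10³ kJ = 1.13
Sum: 661 + 52 + 227 + 1.13 = 941.13

941.13 kJ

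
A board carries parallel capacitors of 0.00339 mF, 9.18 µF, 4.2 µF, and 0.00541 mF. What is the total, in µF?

In µF:
  0.00339 mF = 0.00339e3 µF = 3.39
  9.18 µF → 9.18
  4.2 µF → 4.2
  0.00541 mF = 0.00541e3 µF = 5.41
Sum: 3.39 + 9.18 + 4.2 + 5.41 = 22.18

22.18 µF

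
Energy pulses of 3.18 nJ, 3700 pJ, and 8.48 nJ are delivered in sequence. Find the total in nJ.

In nJ:
  3.18 nJ → 3.18
  3700 pJ = 3700 × 10^-3 nJ = 3.7
  8.48 nJ → 8.48
Sum: 3.18 + 3.7 + 8.48 = 15.36

15.36 nJ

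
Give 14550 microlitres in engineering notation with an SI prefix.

= 14.55e-3 litres; 1e-3 is milli.

14.55 millilitres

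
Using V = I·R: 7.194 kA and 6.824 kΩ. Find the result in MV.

49.091856 MV

7.194 × 10³ × 6.824 × 10³ = 49.091856 × 10⁶ V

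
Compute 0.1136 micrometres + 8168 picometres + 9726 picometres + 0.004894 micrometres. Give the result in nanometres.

In nanometres:
  0.1136 micrometres = 0.1136e3 nanometres = 113.6
  8168 picometres = 8168e-3 nanometres = 8.168
  9726 picometres = 9726e-3 nanometres = 9.726
  0.004894 micrometres = 0.004894e3 nanometres = 4.894
Sum: 113.6 + 8.168 + 9.726 + 4.894 = 136.388

136.388 nanometres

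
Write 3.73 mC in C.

0.00373 C

milli = 10⁻³, (no prefix) = 10⁰; factor is 10⁻³.
3.73 × 10⁻³ = 0.00373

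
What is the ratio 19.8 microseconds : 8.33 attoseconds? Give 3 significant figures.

(19.8e-6) / (8.33e-18) = 2.377e12

2380000000000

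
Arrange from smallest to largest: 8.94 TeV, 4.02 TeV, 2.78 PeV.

4.02 TeV < 8.94 TeV < 2.78 PeV

8.94 TeV = 8940000000000 eV
4.02 TeV = 4020000000000 eV
2.78 PeV = 2780000000000000 eV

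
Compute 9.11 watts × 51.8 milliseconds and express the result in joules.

0.471898 joules

9.11 × 51.8e-3 = 471.898e-3 J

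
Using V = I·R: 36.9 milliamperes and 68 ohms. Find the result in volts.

36.9 × 10^-3 × 68 = 2509.2 × 10^-3 V

2.5092 volts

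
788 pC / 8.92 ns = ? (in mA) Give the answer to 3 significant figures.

(788 × 10^-12) / (8.92 × 10^-9) = 88.341 × 10^-3 A

88.3 mA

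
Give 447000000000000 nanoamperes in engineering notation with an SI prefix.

447 kiloamperes

= 447e3 amperes; 1e3 is kilo.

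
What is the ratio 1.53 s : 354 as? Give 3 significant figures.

4320000000000000

(1.53) / (354 × 10⁻¹⁸) = 0.004322 × 10¹⁸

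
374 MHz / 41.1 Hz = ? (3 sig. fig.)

9100000

(374 × 10⁶) / (41.1) = 9.1 × 10⁶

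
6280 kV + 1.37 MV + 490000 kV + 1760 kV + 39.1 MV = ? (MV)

In MV:
  6280 kV = 6280 × 10^-3 MV = 6.28
  1.37 MV → 1.37
  490000 kV = 490000 × 10^-3 MV = 490
  1760 kV = 1760 × 10^-3 MV = 1.76
  39.1 MV → 39.1
Sum: 6.28 + 1.37 + 490 + 1.76 + 39.1 = 538.51

538.51 MV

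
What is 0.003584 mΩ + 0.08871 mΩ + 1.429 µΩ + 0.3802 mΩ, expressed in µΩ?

In µΩ:
  0.003584 mΩ = 0.003584 × 10³ µΩ = 3.584
  0.08871 mΩ = 0.08871 × 10³ µΩ = 88.71
  1.429 µΩ → 1.429
  0.3802 mΩ = 0.3802 × 10³ µΩ = 380.2
Sum: 3.584 + 88.71 + 1.429 + 380.2 = 473.923

473.923 µΩ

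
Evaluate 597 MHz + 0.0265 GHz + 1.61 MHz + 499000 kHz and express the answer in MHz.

In MHz:
  597 MHz → 597
  0.0265 GHz = 0.0265 × 10³ MHz = 26.5
  1.61 MHz → 1.61
  499000 kHz = 499000 × 10⁻³ MHz = 499
Sum: 597 + 26.5 + 1.61 + 499 = 1124.11

1124.11 MHz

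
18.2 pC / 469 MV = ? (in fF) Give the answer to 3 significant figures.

(18.2 × 10^-12) / (469 × 10^6) = 0.038806 × 10^-18 F

0.0000388 fF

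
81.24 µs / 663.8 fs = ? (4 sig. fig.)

122400000

(81.24 × 10⁻⁶) / (663.8 × 10⁻¹⁵) = 0.12239 × 10⁹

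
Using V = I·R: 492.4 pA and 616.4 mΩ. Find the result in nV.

0.30351536 nV

492.4e-12 × 616.4e-3 = 303515.36e-15 V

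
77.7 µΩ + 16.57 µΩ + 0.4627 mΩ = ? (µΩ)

556.97 µΩ

In µΩ:
  77.7 µΩ → 77.7
  16.57 µΩ → 16.57
  0.4627 mΩ = 0.4627e3 µΩ = 462.7
Sum: 77.7 + 16.57 + 462.7 = 556.97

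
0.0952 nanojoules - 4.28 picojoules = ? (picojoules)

90.92 picojoules

In picojoules:
  0.0952 nanojoules = 0.0952e3 picojoules = 95.2
  4.28 picojoules → 4.28
Difference: 95.2 - 4.28 = 90.92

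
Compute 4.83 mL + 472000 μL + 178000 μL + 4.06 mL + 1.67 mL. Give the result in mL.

660.56 mL

In mL:
  4.83 mL → 4.83
  472000 μL = 472000 × 10^-3 mL = 472
  178000 μL = 178000 × 10^-3 mL = 178
  4.06 mL → 4.06
  1.67 mL → 1.67
Sum: 4.83 + 472 + 178 + 4.06 + 1.67 = 660.56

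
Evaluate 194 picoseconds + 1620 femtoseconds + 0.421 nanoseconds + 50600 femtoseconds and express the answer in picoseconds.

667.22 picoseconds

In picoseconds:
  194 picoseconds → 194
  1620 femtoseconds = 1620e-3 picoseconds = 1.62
  0.421 nanoseconds = 0.421e3 picoseconds = 421
  50600 femtoseconds = 50600e-3 picoseconds = 50.6
Sum: 194 + 1.62 + 421 + 50.6 = 667.22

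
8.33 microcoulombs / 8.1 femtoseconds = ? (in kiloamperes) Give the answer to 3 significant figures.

(8.33e-6) / (8.1e-15) = 1.0284e9 A

1030000 kiloamperes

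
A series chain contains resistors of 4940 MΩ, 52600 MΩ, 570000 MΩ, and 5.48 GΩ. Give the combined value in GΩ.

633.02 GΩ

In GΩ:
  4940 MΩ = 4940 × 10^-3 GΩ = 4.94
  52600 MΩ = 52600 × 10^-3 GΩ = 52.6
  570000 MΩ = 570000 × 10^-3 GΩ = 570
  5.48 GΩ → 5.48
Sum: 4.94 + 52.6 + 570 + 5.48 = 633.02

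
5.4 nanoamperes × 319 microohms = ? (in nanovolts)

0.0017226 nanovolts

5.4 × 10^-9 × 319 × 10^-6 = 1722.6 × 10^-15 V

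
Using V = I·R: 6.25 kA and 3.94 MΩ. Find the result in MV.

6.25 × 10³ × 3.94 × 10⁶ = 24.625 × 10⁹ V

24625 MV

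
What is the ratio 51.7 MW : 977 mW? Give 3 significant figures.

(51.7 × 10^6) / (977 × 10^-3) = 0.05292 × 10^9

52900000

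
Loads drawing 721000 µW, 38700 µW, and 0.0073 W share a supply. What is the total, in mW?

767 mW

In mW:
  721000 µW = 721000 × 10⁻³ mW = 721
  38700 µW = 38700 × 10⁻³ mW = 38.7
  0.0073 W = 0.0073 × 10³ mW = 7.3
Sum: 721 + 38.7 + 7.3 = 767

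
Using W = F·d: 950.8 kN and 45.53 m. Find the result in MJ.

43.289924 MJ

950.8e3 × 45.53 = 43289.924e3 J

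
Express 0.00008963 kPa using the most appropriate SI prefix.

89.63 mPa

= 89.63 × 10⁻³ Pa; 10⁻³ is milli.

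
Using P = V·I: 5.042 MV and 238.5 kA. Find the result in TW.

1.202517 TW

5.042e6 × 238.5e3 = 1202.517e9 W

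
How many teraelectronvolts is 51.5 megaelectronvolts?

mega = 1e6, tera = 1e12; factor is 1e-6.
51.5 × 1e-6 = 0.0000515

0.0000515 teraelectronvolts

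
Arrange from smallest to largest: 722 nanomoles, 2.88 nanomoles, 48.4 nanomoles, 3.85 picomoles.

3.85 picomoles < 2.88 nanomoles < 48.4 nanomoles < 722 nanomoles

722 nanomoles = 0.000000722 moles
2.88 nanomoles = 0.00000000288 moles
48.4 nanomoles = 0.0000000484 moles
3.85 picomoles = 0.00000000000385 moles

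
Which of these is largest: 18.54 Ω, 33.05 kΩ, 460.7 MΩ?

18.54 Ω = 18.54 Ω
33.05 kΩ = 33050 Ω
460.7 MΩ = 460700000 Ω

460.7 MΩ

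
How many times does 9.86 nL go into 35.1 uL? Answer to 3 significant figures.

3560

(35.1 × 10^-6) / (9.86 × 10^-9) = 3.56 × 10^3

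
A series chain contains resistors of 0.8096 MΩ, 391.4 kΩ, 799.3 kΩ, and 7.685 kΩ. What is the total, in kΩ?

2007.985 kΩ

In kΩ:
  0.8096 MΩ = 0.8096 × 10³ kΩ = 809.6
  391.4 kΩ → 391.4
  799.3 kΩ → 799.3
  7.685 kΩ → 7.685
Sum: 809.6 + 391.4 + 799.3 + 7.685 = 2007.985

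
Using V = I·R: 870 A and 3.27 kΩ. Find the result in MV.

870 × 3.27 × 10³ = 2844.9 × 10³ V

2.8449 MV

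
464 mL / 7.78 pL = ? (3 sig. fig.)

(464e-3) / (7.78e-12) = 59.64e9

59600000000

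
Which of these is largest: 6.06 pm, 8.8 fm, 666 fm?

6.06 pm

6.06 pm = 0.00000000000606 m
8.8 fm = 0.0000000000000088 m
666 fm = 0.000000000000666 m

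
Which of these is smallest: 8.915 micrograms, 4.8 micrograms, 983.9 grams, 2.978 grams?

4.8 micrograms

8.915 micrograms = 0.000008915 grams
4.8 micrograms = 0.0000048 grams
983.9 grams = 983.9 grams
2.978 grams = 2.978 grams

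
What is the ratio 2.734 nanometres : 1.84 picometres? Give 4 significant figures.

(2.734e-9) / (1.84e-12) = 1.4859e3

1486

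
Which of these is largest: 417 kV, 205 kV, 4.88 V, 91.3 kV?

417 kV

417 kV = 417000 V
205 kV = 205000 V
4.88 V = 4.88 V
91.3 kV = 91300 V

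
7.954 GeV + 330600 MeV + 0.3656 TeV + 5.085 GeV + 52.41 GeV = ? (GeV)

761.649 GeV

In GeV:
  7.954 GeV → 7.954
  330600 MeV = 330600 × 10⁻³ GeV = 330.6
  0.3656 TeV = 0.3656 × 10³ GeV = 365.6
  5.085 GeV → 5.085
  52.41 GeV → 52.41
Sum: 7.954 + 330.6 + 365.6 + 5.085 + 52.41 = 761.649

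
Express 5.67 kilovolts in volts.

5670 volts

kilo = 1e3, (no prefix) = 1e0; factor is 1e3.
5.67 × 1e3 = 5670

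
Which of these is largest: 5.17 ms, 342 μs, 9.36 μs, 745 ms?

745 ms

5.17 ms = 0.00517 s
342 μs = 0.000342 s
9.36 μs = 0.00000936 s
745 ms = 0.745 s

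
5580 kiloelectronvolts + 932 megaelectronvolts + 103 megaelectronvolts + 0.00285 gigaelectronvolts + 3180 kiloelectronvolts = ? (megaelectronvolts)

In megaelectronvolts:
  5580 kiloelectronvolts = 5580 × 10^-3 megaelectronvolts = 5.58
  932 megaelectronvolts → 932
  103 megaelectronvolts → 103
  0.00285 gigaelectronvolts = 0.00285 × 10^3 megaelectronvolts = 2.85
  3180 kiloelectronvolts = 3180 × 10^-3 megaelectronvolts = 3.18
Sum: 5.58 + 932 + 103 + 2.85 + 3.18 = 1046.61

1046.61 megaelectronvolts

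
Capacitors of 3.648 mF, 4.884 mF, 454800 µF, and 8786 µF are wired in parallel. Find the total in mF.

472.118 mF

In mF:
  3.648 mF → 3.648
  4.884 mF → 4.884
  454800 µF = 454800 × 10⁻³ mF = 454.8
  8786 µF = 8786 × 10⁻³ mF = 8.786
Sum: 3.648 + 4.884 + 454.8 + 8.786 = 472.118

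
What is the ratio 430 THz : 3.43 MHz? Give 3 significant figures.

(430 × 10¹²) / (3.43 × 10⁶) = 125.4 × 10⁶

125000000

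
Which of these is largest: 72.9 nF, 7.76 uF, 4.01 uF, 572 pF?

72.9 nF = 0.0000000729 F
7.76 uF = 0.00000776 F
4.01 uF = 0.00000401 F
572 pF = 0.000000000572 F

7.76 uF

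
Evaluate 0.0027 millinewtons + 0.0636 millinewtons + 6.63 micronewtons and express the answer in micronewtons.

72.93 micronewtons

In micronewtons:
  0.0027 millinewtons = 0.0027 × 10³ micronewtons = 2.7
  0.0636 millinewtons = 0.0636 × 10³ micronewtons = 63.6
  6.63 micronewtons → 6.63
Sum: 2.7 + 63.6 + 6.63 = 72.93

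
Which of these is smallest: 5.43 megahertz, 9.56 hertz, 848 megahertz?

5.43 megahertz = 5430000 hertz
9.56 hertz = 9.56 hertz
848 megahertz = 848000000 hertz

9.56 hertz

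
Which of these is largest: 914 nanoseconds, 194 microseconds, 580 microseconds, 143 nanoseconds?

580 microseconds

914 nanoseconds = 0.000000914 seconds
194 microseconds = 0.000194 seconds
580 microseconds = 0.00058 seconds
143 nanoseconds = 0.000000143 seconds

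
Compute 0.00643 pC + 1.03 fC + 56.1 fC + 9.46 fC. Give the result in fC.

73.02 fC

In fC:
  0.00643 pC = 0.00643e3 fC = 6.43
  1.03 fC → 1.03
  56.1 fC → 56.1
  9.46 fC → 9.46
Sum: 6.43 + 1.03 + 56.1 + 9.46 = 73.02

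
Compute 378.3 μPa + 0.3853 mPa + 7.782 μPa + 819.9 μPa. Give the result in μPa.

1591.282 μPa

In μPa:
  378.3 μPa → 378.3
  0.3853 mPa = 0.3853 × 10^3 μPa = 385.3
  7.782 μPa → 7.782
  819.9 μPa → 819.9
Sum: 378.3 + 385.3 + 7.782 + 819.9 = 1591.282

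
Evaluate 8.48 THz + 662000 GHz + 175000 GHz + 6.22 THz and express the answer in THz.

851.7 THz

In THz:
  8.48 THz → 8.48
  662000 GHz = 662000e-3 THz = 662
  175000 GHz = 175000e-3 THz = 175
  6.22 THz → 6.22
Sum: 8.48 + 662 + 175 + 6.22 = 851.7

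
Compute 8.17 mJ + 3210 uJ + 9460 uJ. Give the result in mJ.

20.84 mJ

In mJ:
  8.17 mJ → 8.17
  3210 uJ = 3210 × 10^-3 mJ = 3.21
  9460 uJ = 9460 × 10^-3 mJ = 9.46
Sum: 8.17 + 3.21 + 9.46 = 20.84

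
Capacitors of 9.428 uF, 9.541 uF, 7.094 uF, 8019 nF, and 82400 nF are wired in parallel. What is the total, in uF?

116.482 uF

In uF:
  9.428 uF → 9.428
  9.541 uF → 9.541
  7.094 uF → 7.094
  8019 nF = 8019 × 10⁻³ uF = 8.019
  82400 nF = 82400 × 10⁻³ uF = 82.4
Sum: 9.428 + 9.541 + 7.094 + 8.019 + 82.4 = 116.482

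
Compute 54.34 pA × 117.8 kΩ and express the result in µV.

6.401252 µV

54.34 × 10⁻¹² × 117.8 × 10³ = 6401.252 × 10⁻⁹ V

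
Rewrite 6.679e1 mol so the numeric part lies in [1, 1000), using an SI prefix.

= 66.79 mol; mantissa already in [1, 1000).

66.79 mol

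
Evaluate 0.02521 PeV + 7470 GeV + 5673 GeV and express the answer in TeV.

In TeV:
  0.02521 PeV = 0.02521 × 10³ TeV = 25.21
  7470 GeV = 7470 × 10⁻³ TeV = 7.47
  5673 GeV = 5673 × 10⁻³ TeV = 5.673
Sum: 25.21 + 7.47 + 5.673 = 38.353

38.353 TeV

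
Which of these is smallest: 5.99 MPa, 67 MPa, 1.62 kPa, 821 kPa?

5.99 MPa = 5990000 Pa
67 MPa = 67000000 Pa
1.62 kPa = 1620 Pa
821 kPa = 821000 Pa

1.62 kPa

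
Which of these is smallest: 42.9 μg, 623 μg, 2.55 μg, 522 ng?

522 ng

42.9 μg = 0.0000429 g
623 μg = 0.000623 g
2.55 μg = 0.00000255 g
522 ng = 0.000000522 g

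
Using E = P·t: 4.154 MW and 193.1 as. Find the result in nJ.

4.154e6 × 193.1e-18 = 802.1374e-12 J

0.8021374 nJ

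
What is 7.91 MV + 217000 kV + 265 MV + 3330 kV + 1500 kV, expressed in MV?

494.74 MV

In MV:
  7.91 MV → 7.91
  217000 kV = 217000e-3 MV = 217
  265 MV → 265
  3330 kV = 3330e-3 MV = 3.33
  1500 kV = 1500e-3 MV = 1.5
Sum: 7.91 + 217 + 265 + 3.33 + 1.5 = 494.74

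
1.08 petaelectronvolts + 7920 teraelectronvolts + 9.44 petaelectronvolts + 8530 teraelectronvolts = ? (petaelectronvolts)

In petaelectronvolts:
  1.08 petaelectronvolts → 1.08
  7920 teraelectronvolts = 7920 × 10⁻³ petaelectronvolts = 7.92
  9.44 petaelectronvolts → 9.44
  8530 teraelectronvolts = 8530 × 10⁻³ petaelectronvolts = 8.53
Sum: 1.08 + 7.92 + 9.44 + 8.53 = 26.97

26.97 petaelectronvolts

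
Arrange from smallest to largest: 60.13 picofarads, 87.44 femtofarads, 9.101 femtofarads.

60.13 picofarads = 0.00000000006013 farads
87.44 femtofarads = 0.00000000000008744 farads
9.101 femtofarads = 0.000000000000009101 farads

9.101 femtofarads < 87.44 femtofarads < 60.13 picofarads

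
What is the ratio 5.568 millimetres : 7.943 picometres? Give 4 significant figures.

701000000

(5.568 × 10^-3) / (7.943 × 10^-12) = 0.70099 × 10^9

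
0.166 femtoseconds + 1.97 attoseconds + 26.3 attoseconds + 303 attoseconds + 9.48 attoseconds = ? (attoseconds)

In attoseconds:
  0.166 femtoseconds = 0.166 × 10³ attoseconds = 166
  1.97 attoseconds → 1.97
  26.3 attoseconds → 26.3
  303 attoseconds → 303
  9.48 attoseconds → 9.48
Sum: 166 + 1.97 + 26.3 + 303 + 9.48 = 506.75

506.75 attoseconds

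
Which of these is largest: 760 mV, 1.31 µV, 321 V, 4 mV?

760 mV = 0.76 V
1.31 µV = 0.00000131 V
321 V = 321 V
4 mV = 0.004 V

321 V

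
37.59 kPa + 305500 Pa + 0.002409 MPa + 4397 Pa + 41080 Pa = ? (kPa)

In kPa:
  37.59 kPa → 37.59
  305500 Pa = 305500 × 10⁻³ kPa = 305.5
  0.002409 MPa = 0.002409 × 10³ kPa = 2.409
  4397 Pa = 4397 × 10⁻³ kPa = 4.397
  41080 Pa = 41080 × 10⁻³ kPa = 41.08
Sum: 37.59 + 305.5 + 2.409 + 4.397 + 41.08 = 390.976

390.976 kPa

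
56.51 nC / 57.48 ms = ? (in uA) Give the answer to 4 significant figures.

(56.51 × 10⁻⁹) / (57.48 × 10⁻³) = 0.983125 × 10⁻⁶ A

0.9831 uA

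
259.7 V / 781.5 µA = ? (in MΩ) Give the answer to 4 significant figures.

(259.7) / (781.5e-6) = 0.33231e6 Ω

0.3323 MΩ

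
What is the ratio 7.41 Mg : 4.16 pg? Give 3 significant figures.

(7.41 × 10^6) / (4.16 × 10^-12) = 1.781 × 10^18

1780000000000000000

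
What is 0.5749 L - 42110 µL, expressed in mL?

532.79 mL

In mL:
  0.5749 L = 0.5749 × 10³ mL = 574.9
  42110 µL = 42110 × 10⁻³ mL = 42.11
Difference: 574.9 - 42.11 = 532.79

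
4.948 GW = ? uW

4948000000000000 uW

giga = 10^9, micro = 10^-6; factor is 10^15.
4.948 × 10^15 = 4948000000000000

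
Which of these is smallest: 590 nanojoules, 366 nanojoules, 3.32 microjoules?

366 nanojoules

590 nanojoules = 0.00000059 joules
366 nanojoules = 0.000000366 joules
3.32 microjoules = 0.00000332 joules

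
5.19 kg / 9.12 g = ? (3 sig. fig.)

(5.19 × 10^3) / (9.12) = 0.5691 × 10^3

569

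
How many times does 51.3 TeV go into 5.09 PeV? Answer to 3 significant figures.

(5.09 × 10¹⁵) / (51.3 × 10¹²) = 0.09922 × 10³

99.2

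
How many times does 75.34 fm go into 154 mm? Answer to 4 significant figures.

2044000000000

(154 × 10^-3) / (75.34 × 10^-15) = 2.0441 × 10^12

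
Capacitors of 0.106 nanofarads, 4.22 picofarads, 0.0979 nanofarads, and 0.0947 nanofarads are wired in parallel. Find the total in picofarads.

In picofarads:
  0.106 nanofarads = 0.106 × 10³ picofarads = 106
  4.22 picofarads → 4.22
  0.0979 nanofarads = 0.0979 × 10³ picofarads = 97.9
  0.0947 nanofarads = 0.0947 × 10³ picofarads = 94.7
Sum: 106 + 4.22 + 97.9 + 94.7 = 302.82

302.82 picofarads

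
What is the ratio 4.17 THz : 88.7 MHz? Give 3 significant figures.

47000

(4.17 × 10¹²) / (88.7 × 10⁶) = 0.04701 × 10⁶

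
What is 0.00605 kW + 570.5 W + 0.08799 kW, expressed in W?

664.54 W

In W:
  0.00605 kW = 0.00605e3 W = 6.05
  570.5 W → 570.5
  0.08799 kW = 0.08799e3 W = 87.99
Sum: 6.05 + 570.5 + 87.99 = 664.54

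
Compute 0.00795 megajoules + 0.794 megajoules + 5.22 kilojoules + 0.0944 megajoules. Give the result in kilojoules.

901.57 kilojoules

In kilojoules:
  0.00795 megajoules = 0.00795 × 10^3 kilojoules = 7.95
  0.794 megajoules = 0.794 × 10^3 kilojoules = 794
  5.22 kilojoules → 5.22
  0.0944 megajoules = 0.0944 × 10^3 kilojoules = 94.4
Sum: 7.95 + 794 + 5.22 + 94.4 = 901.57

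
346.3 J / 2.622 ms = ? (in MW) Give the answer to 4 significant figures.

(346.3) / (2.622 × 10^-3) = 132.075 × 10^3 W

0.1321 MW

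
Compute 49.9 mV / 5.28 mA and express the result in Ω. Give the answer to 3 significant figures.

9.45 Ω

(49.9 × 10⁻³) / (5.28 × 10⁻³) = 9.4508 Ω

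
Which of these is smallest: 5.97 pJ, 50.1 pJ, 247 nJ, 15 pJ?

5.97 pJ = 0.00000000000597 J
50.1 pJ = 0.0000000000501 J
247 nJ = 0.000000247 J
15 pJ = 0.000000000015 J

5.97 pJ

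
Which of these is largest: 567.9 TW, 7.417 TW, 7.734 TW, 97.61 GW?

567.9 TW = 567900000000000 W
7.417 TW = 7417000000000 W
7.734 TW = 7734000000000 W
97.61 GW = 97610000000 W

567.9 TW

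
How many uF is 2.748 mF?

milli = 10⁻³, micro = 10⁻⁶; factor is 10³.
2.748 × 10³ = 2748

2748 uF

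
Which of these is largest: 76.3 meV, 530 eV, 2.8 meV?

76.3 meV = 0.0763 eV
530 eV = 530 eV
2.8 meV = 0.0028 eV

530 eV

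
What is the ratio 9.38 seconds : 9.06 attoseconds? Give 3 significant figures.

1040000000000000000

(9.38) / (9.06e-18) = 1.035e18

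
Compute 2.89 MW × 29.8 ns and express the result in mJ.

2.89 × 10^6 × 29.8 × 10^-9 = 86.122 × 10^-3 J

86.122 mJ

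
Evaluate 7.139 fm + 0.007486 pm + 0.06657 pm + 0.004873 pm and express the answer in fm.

In fm:
  7.139 fm → 7.139
  0.007486 pm = 0.007486e3 fm = 7.486
  0.06657 pm = 0.06657e3 fm = 66.57
  0.004873 pm = 0.004873e3 fm = 4.873
Sum: 7.139 + 7.486 + 66.57 + 4.873 = 86.068

86.068 fm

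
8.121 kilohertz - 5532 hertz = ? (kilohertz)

In kilohertz:
  8.121 kilohertz → 8.121
  5532 hertz = 5532 × 10^-3 kilohertz = 5.532
Difference: 8.121 - 5.532 = 2.589

2.589 kilohertz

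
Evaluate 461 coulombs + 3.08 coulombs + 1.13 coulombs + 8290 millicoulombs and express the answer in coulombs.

In coulombs:
  461 coulombs → 461
  3.08 coulombs → 3.08
  1.13 coulombs → 1.13
  8290 millicoulombs = 8290 × 10^-3 coulombs = 8.29
Sum: 461 + 3.08 + 1.13 + 8.29 = 473.5

473.5 coulombs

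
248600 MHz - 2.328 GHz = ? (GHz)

246.272 GHz

In GHz:
  248600 MHz = 248600 × 10⁻³ GHz = 248.6
  2.328 GHz → 2.328
Difference: 248.6 - 2.328 = 246.272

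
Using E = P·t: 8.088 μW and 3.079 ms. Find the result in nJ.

8.088e-6 × 3.079e-3 = 24.902952e-9 J

24.902952 nJ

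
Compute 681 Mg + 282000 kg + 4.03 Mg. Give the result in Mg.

967.03 Mg

In Mg:
  681 Mg → 681
  282000 kg = 282000 × 10⁻³ Mg = 282
  4.03 Mg → 4.03
Sum: 681 + 282 + 4.03 = 967.03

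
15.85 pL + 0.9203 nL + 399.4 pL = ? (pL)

1335.55 pL

In pL:
  15.85 pL → 15.85
  0.9203 nL = 0.9203e3 pL = 920.3
  399.4 pL → 399.4
Sum: 15.85 + 920.3 + 399.4 = 1335.55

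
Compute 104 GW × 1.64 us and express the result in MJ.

104 × 10^9 × 1.64 × 10^-6 = 170.56 × 10^3 J

0.17056 MJ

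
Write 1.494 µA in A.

0.000001494 A

micro = 10^-6, (no prefix) = 10^0; factor is 10^-6.
1.494 × 10^-6 = 0.000001494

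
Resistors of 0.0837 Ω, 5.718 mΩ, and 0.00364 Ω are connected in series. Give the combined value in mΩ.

93.058 mΩ

In mΩ:
  0.0837 Ω = 0.0837e3 mΩ = 83.7
  5.718 mΩ → 5.718
  0.00364 Ω = 0.00364e3 mΩ = 3.64
Sum: 83.7 + 5.718 + 3.64 = 93.058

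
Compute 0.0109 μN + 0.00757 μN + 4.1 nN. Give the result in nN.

In nN:
  0.0109 μN = 0.0109 × 10^3 nN = 10.9
  0.00757 μN = 0.00757 × 10^3 nN = 7.57
  4.1 nN → 4.1
Sum: 10.9 + 7.57 + 4.1 = 22.57

22.57 nN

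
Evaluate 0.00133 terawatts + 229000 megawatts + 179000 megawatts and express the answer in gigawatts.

409.33 gigawatts

In gigawatts:
  0.00133 terawatts = 0.00133 × 10³ gigawatts = 1.33
  229000 megawatts = 229000 × 10⁻³ gigawatts = 229
  179000 megawatts = 179000 × 10⁻³ gigawatts = 179
Sum: 1.33 + 229 + 179 = 409.33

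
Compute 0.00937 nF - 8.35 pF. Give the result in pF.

In pF:
  0.00937 nF = 0.00937 × 10^3 pF = 9.37
  8.35 pF → 8.35
Difference: 9.37 - 8.35 = 1.02

1.02 pF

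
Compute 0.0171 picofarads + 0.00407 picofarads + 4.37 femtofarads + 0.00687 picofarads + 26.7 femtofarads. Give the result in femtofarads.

In femtofarads:
  0.0171 picofarads = 0.0171 × 10³ femtofarads = 17.1
  0.00407 picofarads = 0.00407 × 10³ femtofarads = 4.07
  4.37 femtofarads → 4.37
  0.00687 picofarads = 0.00687 × 10³ femtofarads = 6.87
  26.7 femtofarads → 26.7
Sum: 17.1 + 4.07 + 4.37 + 6.87 + 26.7 = 59.11

59.11 femtofarads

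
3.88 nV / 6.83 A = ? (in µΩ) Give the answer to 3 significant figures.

0.000568 µΩ

(3.88 × 10^-9) / (6.83) = 0.56808 × 10^-9 Ω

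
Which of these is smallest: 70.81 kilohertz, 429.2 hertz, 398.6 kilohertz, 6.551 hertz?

6.551 hertz

70.81 kilohertz = 70810 hertz
429.2 hertz = 429.2 hertz
398.6 kilohertz = 398600 hertz
6.551 hertz = 6.551 hertz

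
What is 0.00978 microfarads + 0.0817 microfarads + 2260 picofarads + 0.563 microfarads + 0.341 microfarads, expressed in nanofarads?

997.74 nanofarads

In nanofarads:
  0.00978 microfarads = 0.00978e3 nanofarads = 9.78
  0.0817 microfarads = 0.0817e3 nanofarads = 81.7
  2260 picofarads = 2260e-3 nanofarads = 2.26
  0.563 microfarads = 0.563e3 nanofarads = 563
  0.341 microfarads = 0.341e3 nanofarads = 341
Sum: 9.78 + 81.7 + 2.26 + 563 + 341 = 997.74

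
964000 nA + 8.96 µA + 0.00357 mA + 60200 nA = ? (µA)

1036.73 µA

In µA:
  964000 nA = 964000e-3 µA = 964
  8.96 µA → 8.96
  0.00357 mA = 0.00357e3 µA = 3.57
  60200 nA = 60200e-3 µA = 60.2
Sum: 964 + 8.96 + 3.57 + 60.2 = 1036.73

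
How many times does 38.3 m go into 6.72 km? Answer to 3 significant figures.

(6.72 × 10³) / (38.3) = 0.1755 × 10³

175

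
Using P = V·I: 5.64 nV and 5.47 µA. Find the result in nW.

0.0000308508 nW

5.64 × 10^-9 × 5.47 × 10^-6 = 30.8508 × 10^-15 W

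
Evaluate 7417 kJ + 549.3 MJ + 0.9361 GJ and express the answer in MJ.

1492.817 MJ

In MJ:
  7417 kJ = 7417e-3 MJ = 7.417
  549.3 MJ → 549.3
  0.9361 GJ = 0.9361e3 MJ = 936.1
Sum: 7.417 + 549.3 + 936.1 = 1492.817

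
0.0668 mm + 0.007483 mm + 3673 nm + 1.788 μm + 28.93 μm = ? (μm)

108.674 μm

In μm:
  0.0668 mm = 0.0668 × 10^3 μm = 66.8
  0.007483 mm = 0.007483 × 10^3 μm = 7.483
  3673 nm = 3673 × 10^-3 μm = 3.673
  1.788 μm → 1.788
  28.93 μm → 28.93
Sum: 66.8 + 7.483 + 3.673 + 1.788 + 28.93 = 108.674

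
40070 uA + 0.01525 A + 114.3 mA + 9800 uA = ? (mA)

In mA:
  40070 uA = 40070 × 10^-3 mA = 40.07
  0.01525 A = 0.01525 × 10^3 mA = 15.25
  114.3 mA → 114.3
  9800 uA = 9800 × 10^-3 mA = 9.8
Sum: 40.07 + 15.25 + 114.3 + 9.8 = 179.42

179.42 mA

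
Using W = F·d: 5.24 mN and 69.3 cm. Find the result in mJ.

3.63132 mJ

5.24 × 10⁻³ × 69.3 × 10⁻² = 363.132 × 10⁻⁵ J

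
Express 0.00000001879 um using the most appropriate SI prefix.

18.79 fm

= 18.79 × 10^-15 m; 10^-15 is femto.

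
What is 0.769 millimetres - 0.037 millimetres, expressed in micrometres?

732 micrometres

In micrometres:
  0.769 millimetres = 0.769e3 micrometres = 769
  0.037 millimetres = 0.037e3 micrometres = 37
Difference: 769 - 37 = 732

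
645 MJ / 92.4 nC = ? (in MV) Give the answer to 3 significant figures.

(645e6) / (92.4e-9) = 6.9805e15 V

6980000000 MV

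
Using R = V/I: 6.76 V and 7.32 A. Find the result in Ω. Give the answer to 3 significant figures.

(6.76) / (7.32) = 0.9235 Ω

0.923 Ω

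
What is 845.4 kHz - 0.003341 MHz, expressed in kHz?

In kHz:
  845.4 kHz → 845.4
  0.003341 MHz = 0.003341 × 10³ kHz = 3.341
Difference: 845.4 - 3.341 = 842.059

842.059 kHz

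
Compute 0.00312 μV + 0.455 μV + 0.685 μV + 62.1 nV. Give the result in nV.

1205.22 nV

In nV:
  0.00312 μV = 0.00312 × 10³ nV = 3.12
  0.455 μV = 0.455 × 10³ nV = 455
  0.685 μV = 0.685 × 10³ nV = 685
  62.1 nV → 62.1
Sum: 3.12 + 455 + 685 + 62.1 = 1205.22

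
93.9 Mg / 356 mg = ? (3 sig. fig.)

(93.9e6) / (356e-3) = 0.2638e9

264000000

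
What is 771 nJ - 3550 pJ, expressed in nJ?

In nJ:
  771 nJ → 771
  3550 pJ = 3550 × 10⁻³ nJ = 3.55
Difference: 771 - 3.55 = 767.45

767.45 nJ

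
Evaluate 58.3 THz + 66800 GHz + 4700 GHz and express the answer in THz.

129.8 THz

In THz:
  58.3 THz → 58.3
  66800 GHz = 66800 × 10⁻³ THz = 66.8
  4700 GHz = 4700 × 10⁻³ THz = 4.7
Sum: 58.3 + 66.8 + 4.7 = 129.8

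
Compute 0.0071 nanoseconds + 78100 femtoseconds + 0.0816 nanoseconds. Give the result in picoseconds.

In picoseconds:
  0.0071 nanoseconds = 0.0071 × 10³ picoseconds = 7.1
  78100 femtoseconds = 78100 × 10⁻³ picoseconds = 78.1
  0.0816 nanoseconds = 0.0816 × 10³ picoseconds = 81.6
Sum: 7.1 + 78.1 + 81.6 = 166.8

166.8 picoseconds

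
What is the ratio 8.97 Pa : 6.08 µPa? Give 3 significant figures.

(8.97) / (6.08e-6) = 1.475e6

1480000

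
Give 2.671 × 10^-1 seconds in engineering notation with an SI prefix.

267.1 milliseconds

= 267.1 × 10^-3 seconds; 10^-3 is milli.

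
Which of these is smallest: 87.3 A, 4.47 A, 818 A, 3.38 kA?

87.3 A = 87.3 A
4.47 A = 4.47 A
818 A = 818 A
3.38 kA = 3380 A

4.47 A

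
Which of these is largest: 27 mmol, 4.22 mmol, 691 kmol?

691 kmol

27 mmol = 0.027 mol
4.22 mmol = 0.00422 mol
691 kmol = 691000 mol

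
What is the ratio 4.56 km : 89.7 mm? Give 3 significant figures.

(4.56 × 10³) / (89.7 × 10⁻³) = 0.05084 × 10⁶

50800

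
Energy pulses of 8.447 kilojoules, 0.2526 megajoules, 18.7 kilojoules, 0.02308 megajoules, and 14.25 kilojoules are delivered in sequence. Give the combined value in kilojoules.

In kilojoules:
  8.447 kilojoules → 8.447
  0.2526 megajoules = 0.2526e3 kilojoules = 252.6
  18.7 kilojoules → 18.7
  0.02308 megajoules = 0.02308e3 kilojoules = 23.08
  14.25 kilojoules → 14.25
Sum: 8.447 + 252.6 + 18.7 + 23.08 + 14.25 = 317.077

317.077 kilojoules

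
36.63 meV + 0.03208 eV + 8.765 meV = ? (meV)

In meV:
  36.63 meV → 36.63
  0.03208 eV = 0.03208 × 10^3 meV = 32.08
  8.765 meV → 8.765
Sum: 36.63 + 32.08 + 8.765 = 77.475

77.475 meV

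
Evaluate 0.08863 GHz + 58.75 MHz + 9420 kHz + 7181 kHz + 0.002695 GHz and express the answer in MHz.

166.676 MHz

In MHz:
  0.08863 GHz = 0.08863e3 MHz = 88.63
  58.75 MHz → 58.75
  9420 kHz = 9420e-3 MHz = 9.42
  7181 kHz = 7181e-3 MHz = 7.181
  0.002695 GHz = 0.002695e3 MHz = 2.695
Sum: 88.63 + 58.75 + 9.42 + 7.181 + 2.695 = 166.676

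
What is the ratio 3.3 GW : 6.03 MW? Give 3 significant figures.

(3.3 × 10⁹) / (6.03 × 10⁶) = 0.5473 × 10³

547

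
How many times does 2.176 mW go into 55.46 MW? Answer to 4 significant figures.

(55.46 × 10⁶) / (2.176 × 10⁻³) = 25.487 × 10⁹

25490000000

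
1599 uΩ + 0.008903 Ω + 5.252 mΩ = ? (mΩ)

15.754 mΩ

In mΩ:
  1599 uΩ = 1599e-3 mΩ = 1.599
  0.008903 Ω = 0.008903e3 mΩ = 8.903
  5.252 mΩ → 5.252
Sum: 1.599 + 8.903 + 5.252 = 15.754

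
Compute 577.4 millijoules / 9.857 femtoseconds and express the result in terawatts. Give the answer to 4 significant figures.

(577.4 × 10^-3) / (9.857 × 10^-15) = 58.5777 × 10^12 W

58.58 terawatts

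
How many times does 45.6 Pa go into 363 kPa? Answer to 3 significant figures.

(363 × 10³) / (45.6) = 7.961 × 10³

7960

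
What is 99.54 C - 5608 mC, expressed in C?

93.932 C

In C:
  99.54 C → 99.54
  5608 mC = 5608e-3 C = 5.608
Difference: 99.54 - 5.608 = 93.932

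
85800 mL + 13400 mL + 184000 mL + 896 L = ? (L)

1179.2 L

In L:
  85800 mL = 85800 × 10⁻³ L = 85.8
  13400 mL = 13400 × 10⁻³ L = 13.4
  184000 mL = 184000 × 10⁻³ L = 184
  896 L → 896
Sum: 85.8 + 13.4 + 184 + 896 = 1179.2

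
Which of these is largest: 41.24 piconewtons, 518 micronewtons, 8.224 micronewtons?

518 micronewtons

41.24 piconewtons = 0.00000000004124 newtons
518 micronewtons = 0.000518 newtons
8.224 micronewtons = 0.000008224 newtons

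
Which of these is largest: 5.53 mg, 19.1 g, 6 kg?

6 kg

5.53 mg = 0.00553 g
19.1 g = 19.1 g
6 kg = 6000 g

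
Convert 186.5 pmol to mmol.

0.0000001865 mmol

pico = 10⁻¹², milli = 10⁻³; factor is 10⁻⁹.
186.5 × 10⁻⁹ = 0.0000001865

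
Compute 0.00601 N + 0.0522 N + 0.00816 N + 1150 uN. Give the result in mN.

67.52 mN

In mN:
  0.00601 N = 0.00601e3 mN = 6.01
  0.0522 N = 0.0522e3 mN = 52.2
  0.00816 N = 0.00816e3 mN = 8.16
  1150 uN = 1150e-3 mN = 1.15
Sum: 6.01 + 52.2 + 8.16 + 1.15 = 67.52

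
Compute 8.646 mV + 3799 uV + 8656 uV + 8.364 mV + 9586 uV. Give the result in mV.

In mV:
  8.646 mV → 8.646
  3799 uV = 3799e-3 mV = 3.799
  8656 uV = 8656e-3 mV = 8.656
  8.364 mV → 8.364
  9586 uV = 9586e-3 mV = 9.586
Sum: 8.646 + 3.799 + 8.656 + 8.364 + 9.586 = 39.051

39.051 mV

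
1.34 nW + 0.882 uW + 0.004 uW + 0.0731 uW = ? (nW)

In nW:
  1.34 nW → 1.34
  0.882 uW = 0.882e3 nW = 882
  0.004 uW = 0.004e3 nW = 4
  0.0731 uW = 0.0731e3 nW = 73.1
Sum: 1.34 + 882 + 4 + 73.1 = 960.44

960.44 nW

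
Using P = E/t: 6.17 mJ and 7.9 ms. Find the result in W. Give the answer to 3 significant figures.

0.781 W

(6.17 × 10^-3) / (7.9 × 10^-3) = 0.78101 W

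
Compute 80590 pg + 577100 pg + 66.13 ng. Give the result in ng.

In ng:
  80590 pg = 80590 × 10⁻³ ng = 80.59
  577100 pg = 577100 × 10⁻³ ng = 577.1
  66.13 ng → 66.13
Sum: 80.59 + 577.1 + 66.13 = 723.82

723.82 ng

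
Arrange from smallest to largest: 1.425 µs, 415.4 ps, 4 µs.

1.425 µs = 0.000001425 s
415.4 ps = 0.0000000004154 s
4 µs = 0.000004 s

415.4 ps < 1.425 µs < 4 µs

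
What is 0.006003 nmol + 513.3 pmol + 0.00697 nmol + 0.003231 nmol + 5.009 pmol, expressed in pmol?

In pmol:
  0.006003 nmol = 0.006003e3 pmol = 6.003
  513.3 pmol → 513.3
  0.00697 nmol = 0.00697e3 pmol = 6.97
  0.003231 nmol = 0.003231e3 pmol = 3.231
  5.009 pmol → 5.009
Sum: 6.003 + 513.3 + 6.97 + 3.231 + 5.009 = 534.513

534.513 pmol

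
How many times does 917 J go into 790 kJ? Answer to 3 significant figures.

(790e3) / (917) = 0.8615e3

862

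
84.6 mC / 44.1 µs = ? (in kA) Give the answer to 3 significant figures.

1.92 kA

(84.6e-3) / (44.1e-6) = 1.9184e3 A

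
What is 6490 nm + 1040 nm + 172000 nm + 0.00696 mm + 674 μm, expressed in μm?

In μm:
  6490 nm = 6490e-3 μm = 6.49
  1040 nm = 1040e-3 μm = 1.04
  172000 nm = 172000e-3 μm = 172
  0.00696 mm = 0.00696e3 μm = 6.96
  674 μm → 674
Sum: 6.49 + 1.04 + 172 + 6.96 + 674 = 860.49

860.49 μm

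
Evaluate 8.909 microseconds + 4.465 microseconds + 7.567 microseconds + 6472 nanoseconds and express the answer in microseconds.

27.413 microseconds

In microseconds:
  8.909 microseconds → 8.909
  4.465 microseconds → 4.465
  7.567 microseconds → 7.567
  6472 nanoseconds = 6472 × 10⁻³ microseconds = 6.472
Sum: 8.909 + 4.465 + 7.567 + 6.472 = 27.413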